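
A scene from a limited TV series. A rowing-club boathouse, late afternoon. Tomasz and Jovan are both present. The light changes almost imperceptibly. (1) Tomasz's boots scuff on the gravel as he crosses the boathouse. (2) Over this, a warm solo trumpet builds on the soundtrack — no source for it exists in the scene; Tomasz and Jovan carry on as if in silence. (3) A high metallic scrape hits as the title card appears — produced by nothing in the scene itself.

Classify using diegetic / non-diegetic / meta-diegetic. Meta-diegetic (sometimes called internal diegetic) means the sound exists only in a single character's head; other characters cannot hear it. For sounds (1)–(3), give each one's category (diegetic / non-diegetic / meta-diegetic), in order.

(1) is diegetic: Tomasz's footsteps are produced in the story world.
Sound (2): score with no on-screen or off-screen source; it exists for the audience alone, so non-diegetic.
Sound (3): it's a sound-design accent with no in-world source; no one in the scene can hear it, so non-diegetic.

diegetic, non-diegetic, non-diegetic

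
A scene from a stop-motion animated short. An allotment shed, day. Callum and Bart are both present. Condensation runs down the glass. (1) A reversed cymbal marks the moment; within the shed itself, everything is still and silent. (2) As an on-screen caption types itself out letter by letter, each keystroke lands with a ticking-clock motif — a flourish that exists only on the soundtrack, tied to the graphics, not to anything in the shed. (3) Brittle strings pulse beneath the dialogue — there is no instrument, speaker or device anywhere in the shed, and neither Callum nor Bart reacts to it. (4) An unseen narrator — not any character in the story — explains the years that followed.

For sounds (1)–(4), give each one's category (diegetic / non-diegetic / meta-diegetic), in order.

non-diegetic, non-diegetic, non-diegetic, non-diegetic

Sound (1): it's a sound-design accent with no in-world source; no one in the scene can hear it, so non-diegetic.
Sound (2): it accompanies on-screen graphics, not anything inside the story world, so non-diegetic.
(3) is non-diegetic: score with no on-screen or off-screen source; it exists for the audience alone.
(4) the narrator exists outside the story world, addressing only the audience → non-diegetic.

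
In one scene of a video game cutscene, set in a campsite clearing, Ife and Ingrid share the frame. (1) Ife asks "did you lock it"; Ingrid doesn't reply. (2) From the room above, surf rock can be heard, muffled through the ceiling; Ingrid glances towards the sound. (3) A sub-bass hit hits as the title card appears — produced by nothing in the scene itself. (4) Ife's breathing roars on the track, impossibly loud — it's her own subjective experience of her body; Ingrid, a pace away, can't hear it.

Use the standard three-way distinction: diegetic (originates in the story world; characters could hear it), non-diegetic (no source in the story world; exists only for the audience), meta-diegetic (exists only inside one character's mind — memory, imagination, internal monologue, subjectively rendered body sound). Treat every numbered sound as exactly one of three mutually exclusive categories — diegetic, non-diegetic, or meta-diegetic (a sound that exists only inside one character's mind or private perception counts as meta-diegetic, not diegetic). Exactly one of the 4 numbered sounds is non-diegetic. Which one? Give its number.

3

(1) Ife is a character speaking aloud in the scene → diegetic.
Sound (2): the music has an off-screen but real-world source and a character hears it, so diegetic.
(3) is non-diegetic: an editorial stinger — it belongs to the cut, not the story world.
Sound (4): point-of-audition from inside Ife's body; not a sound in the room, so meta-diegetic.
Only (3) is non-diegetic.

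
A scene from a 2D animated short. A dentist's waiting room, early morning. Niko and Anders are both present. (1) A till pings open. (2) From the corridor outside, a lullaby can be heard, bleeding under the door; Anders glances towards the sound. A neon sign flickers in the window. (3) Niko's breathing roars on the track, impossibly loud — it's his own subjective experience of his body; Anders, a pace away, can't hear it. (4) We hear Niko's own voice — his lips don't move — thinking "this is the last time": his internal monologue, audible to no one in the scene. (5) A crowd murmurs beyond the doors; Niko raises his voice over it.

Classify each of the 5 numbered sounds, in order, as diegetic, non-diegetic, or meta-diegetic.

diegetic, diegetic, meta-diegetic, meta-diegetic, diegetic

Sound (1): an in-world source (a till); characters could hear it, so diegetic.
(2) is diegetic: it's coming from the corridor outside — a location within the story world — and Anders reacts.
(3) is meta-diegetic: a subjective body sound — Niko's private perception, inaudible to Anders.
(4) it's Niko's unspoken thought, heard only by the audience via his subjectivity → meta-diegetic.
(5) is diegetic: ambient/room sound belonging to the story's physical space.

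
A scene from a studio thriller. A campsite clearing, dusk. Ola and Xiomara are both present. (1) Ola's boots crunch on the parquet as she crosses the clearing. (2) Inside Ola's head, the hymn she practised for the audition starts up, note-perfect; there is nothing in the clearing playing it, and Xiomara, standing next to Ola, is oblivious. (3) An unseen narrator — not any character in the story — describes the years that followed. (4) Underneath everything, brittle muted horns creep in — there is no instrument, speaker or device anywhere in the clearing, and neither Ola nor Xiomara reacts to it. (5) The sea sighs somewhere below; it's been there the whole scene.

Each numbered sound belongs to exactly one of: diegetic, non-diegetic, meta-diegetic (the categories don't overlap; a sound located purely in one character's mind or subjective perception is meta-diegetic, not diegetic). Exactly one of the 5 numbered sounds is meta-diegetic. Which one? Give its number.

(1) is diegetic: Ola's footsteps are produced in the story world.
Sound (2): remembered music, private to Ola — Xiomara is oblivious because it isn't in the room, so meta-diegetic.
Sound (3): external voice-over — not a character, not heard by anyone in the scene, so non-diegetic.
(4) score with no on-screen or off-screen source; it exists for the audience alone → non-diegetic.
(5) ambient/room sound belonging to the story's physical space → diegetic.
Only (2) is meta-diegetic.

2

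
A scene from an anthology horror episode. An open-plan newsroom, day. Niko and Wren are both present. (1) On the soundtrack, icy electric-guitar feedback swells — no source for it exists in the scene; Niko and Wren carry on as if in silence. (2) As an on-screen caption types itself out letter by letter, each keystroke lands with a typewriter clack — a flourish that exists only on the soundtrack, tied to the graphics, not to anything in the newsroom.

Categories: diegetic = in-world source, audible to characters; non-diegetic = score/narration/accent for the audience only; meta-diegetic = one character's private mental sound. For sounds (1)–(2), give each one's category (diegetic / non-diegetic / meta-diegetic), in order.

non-diegetic, non-diegetic

(1) is non-diegetic: score with no on-screen or off-screen source; it exists for the audience alone.
(2) is non-diegetic: the caption isn't part of the story world, so neither is the sound tied to it.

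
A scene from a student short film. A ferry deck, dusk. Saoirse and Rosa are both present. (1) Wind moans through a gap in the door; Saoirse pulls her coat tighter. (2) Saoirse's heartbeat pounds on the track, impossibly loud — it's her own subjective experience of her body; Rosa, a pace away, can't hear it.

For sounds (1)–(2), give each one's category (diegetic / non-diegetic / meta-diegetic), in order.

(1) is diegetic: wind is part of the location's real environment.
(2) is meta-diegetic: a subjective body sound — Saoirse's private perception, inaudible to Rosa.

diegetic, meta-diegetic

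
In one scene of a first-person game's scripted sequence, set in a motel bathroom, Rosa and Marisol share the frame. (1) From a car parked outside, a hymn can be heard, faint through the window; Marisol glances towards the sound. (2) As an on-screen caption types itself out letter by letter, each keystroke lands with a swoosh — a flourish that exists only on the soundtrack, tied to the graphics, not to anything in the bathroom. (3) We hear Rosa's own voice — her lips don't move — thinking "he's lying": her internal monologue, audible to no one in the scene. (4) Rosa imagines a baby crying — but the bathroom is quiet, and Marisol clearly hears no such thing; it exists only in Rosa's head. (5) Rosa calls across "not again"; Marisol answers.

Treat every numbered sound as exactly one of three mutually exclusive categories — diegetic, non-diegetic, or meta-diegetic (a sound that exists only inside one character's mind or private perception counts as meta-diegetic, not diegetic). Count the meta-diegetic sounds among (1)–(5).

(1) is diegetic: the music has an off-screen but real-world source and a character hears it.
(2) the caption isn't part of the story world, so neither is the sound tied to it → non-diegetic.
(3) Rosa's thought-voice: a private mental sound no other character can hear → meta-diegetic.
(4) is meta-diegetic: subjective to Rosa: the bathroom is silent and Marisol hears nothing.
Sound (5): Rosa is a character speaking aloud in the scene, so diegetic.
So 2 of the 5 are meta-diegetic: (3), (4).

2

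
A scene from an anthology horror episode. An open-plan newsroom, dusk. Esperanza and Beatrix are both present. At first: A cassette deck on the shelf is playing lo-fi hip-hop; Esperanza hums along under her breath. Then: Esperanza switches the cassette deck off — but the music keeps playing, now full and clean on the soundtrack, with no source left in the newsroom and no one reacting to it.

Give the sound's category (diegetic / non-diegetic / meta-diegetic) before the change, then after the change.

diegetic, non-diegetic

Before the change: a cassette deck is a real in-scene source and Esperanza reacts to it → diegetic.
After the change: there is no longer any in-world source and no one can hear it — it has become underscore → non-diegetic.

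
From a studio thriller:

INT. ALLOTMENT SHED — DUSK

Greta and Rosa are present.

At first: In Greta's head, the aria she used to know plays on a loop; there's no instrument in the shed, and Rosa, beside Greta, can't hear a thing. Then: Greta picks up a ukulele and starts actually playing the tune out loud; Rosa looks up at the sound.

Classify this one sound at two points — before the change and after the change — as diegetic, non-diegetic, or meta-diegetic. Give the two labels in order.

meta-diegetic, diegetic

Before the change: the tune exists only as Greta's private memory; Rosa can't hear it → meta-diegetic.
After the change: Greta is now producing it live on a ukulele, in the room, and Rosa hears it → diegetic.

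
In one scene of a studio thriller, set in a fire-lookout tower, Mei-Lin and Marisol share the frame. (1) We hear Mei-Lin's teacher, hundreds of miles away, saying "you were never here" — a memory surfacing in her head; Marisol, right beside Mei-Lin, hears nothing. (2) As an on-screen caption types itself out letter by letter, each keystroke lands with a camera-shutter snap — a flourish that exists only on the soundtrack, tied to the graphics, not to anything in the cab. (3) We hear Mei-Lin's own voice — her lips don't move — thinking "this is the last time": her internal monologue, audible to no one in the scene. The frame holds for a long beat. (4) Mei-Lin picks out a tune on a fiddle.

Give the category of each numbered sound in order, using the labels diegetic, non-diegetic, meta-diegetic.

Sound (1): it's Mei-Lin's recollection rendered as sound; the other character can't hear it, so meta-diegetic.
(2) the caption isn't part of the story world, so neither is the sound tied to it → non-diegetic.
(3) is meta-diegetic: Mei-Lin's thought-voice: a private mental sound no other character can hear.
Sound (4): the instrument and the performer are both in the scene, so diegetic.

meta-diegetic, non-diegetic, meta-diegetic, diegetic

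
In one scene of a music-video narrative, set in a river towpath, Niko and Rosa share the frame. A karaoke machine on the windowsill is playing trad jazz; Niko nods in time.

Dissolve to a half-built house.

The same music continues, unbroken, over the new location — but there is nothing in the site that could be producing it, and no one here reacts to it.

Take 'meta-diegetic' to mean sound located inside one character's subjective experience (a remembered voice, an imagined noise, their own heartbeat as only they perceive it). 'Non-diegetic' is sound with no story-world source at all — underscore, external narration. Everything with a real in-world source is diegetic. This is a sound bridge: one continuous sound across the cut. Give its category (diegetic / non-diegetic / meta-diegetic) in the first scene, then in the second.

Scene one: a karaoke machine is an on-screen source and Niko reacts to it → diegetic.
Scene two: there is no source in the site and no one hears it — it's now underscore → non-diegetic.

diegetic, non-diegetic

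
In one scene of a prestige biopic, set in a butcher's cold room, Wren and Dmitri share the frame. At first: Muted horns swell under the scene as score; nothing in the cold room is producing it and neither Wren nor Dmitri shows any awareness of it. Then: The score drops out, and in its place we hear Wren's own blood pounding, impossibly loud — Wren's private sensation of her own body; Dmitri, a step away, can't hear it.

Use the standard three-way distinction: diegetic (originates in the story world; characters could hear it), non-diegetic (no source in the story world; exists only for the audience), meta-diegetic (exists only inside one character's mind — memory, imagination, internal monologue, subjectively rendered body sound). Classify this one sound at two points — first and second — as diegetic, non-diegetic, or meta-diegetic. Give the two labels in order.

First: underscore with no in-world source, inaudible to the characters → non-diegetic.
Second: the body sound is Wren's subjective perception alone — Dmitri can't hear it → meta-diegetic.

non-diegetic, meta-diegetic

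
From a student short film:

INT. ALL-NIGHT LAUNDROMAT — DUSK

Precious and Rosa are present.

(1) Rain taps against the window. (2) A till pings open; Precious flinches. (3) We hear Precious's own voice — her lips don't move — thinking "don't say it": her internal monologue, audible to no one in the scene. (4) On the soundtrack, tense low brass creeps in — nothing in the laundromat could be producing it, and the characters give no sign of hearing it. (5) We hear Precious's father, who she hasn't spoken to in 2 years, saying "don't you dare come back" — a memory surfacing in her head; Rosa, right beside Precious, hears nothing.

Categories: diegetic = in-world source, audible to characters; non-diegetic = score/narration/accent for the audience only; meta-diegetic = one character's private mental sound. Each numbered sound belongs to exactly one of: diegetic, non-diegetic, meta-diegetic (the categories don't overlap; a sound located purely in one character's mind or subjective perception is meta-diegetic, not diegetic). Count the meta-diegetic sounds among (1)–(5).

2

(1) is diegetic: it's the actual ambient sound of the location.
(2) a till is a real object/event in the scene's world → diegetic.
(3) it's Precious's unspoken thought, heard only by the audience via her subjectivity → meta-diegetic.
(4) score with no on-screen or off-screen source; it exists for the audience alone → non-diegetic.
(5) is meta-diegetic: it's Precious's recollection rendered as sound; the other character can't hear it.
So 2 of the 5 are meta-diegetic: (3), (5).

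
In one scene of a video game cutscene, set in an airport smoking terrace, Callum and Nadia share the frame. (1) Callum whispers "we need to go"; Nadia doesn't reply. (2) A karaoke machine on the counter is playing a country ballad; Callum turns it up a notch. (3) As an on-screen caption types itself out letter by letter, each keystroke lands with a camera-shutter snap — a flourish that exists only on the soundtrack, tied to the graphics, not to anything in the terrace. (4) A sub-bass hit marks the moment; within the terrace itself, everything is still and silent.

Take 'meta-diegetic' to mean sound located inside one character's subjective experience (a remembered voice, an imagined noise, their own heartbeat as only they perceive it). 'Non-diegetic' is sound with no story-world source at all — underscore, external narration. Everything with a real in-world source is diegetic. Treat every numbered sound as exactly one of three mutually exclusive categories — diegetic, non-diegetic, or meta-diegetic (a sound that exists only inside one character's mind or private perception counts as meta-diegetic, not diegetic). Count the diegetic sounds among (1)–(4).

2

(1) spoken by a character present in the story world → diegetic.
Sound (2): the music comes from an on-screen device that Callum responds to, so diegetic.
Sound (3): it accompanies on-screen graphics, not anything inside the story world, so non-diegetic.
Sound (4): nothing in the scene produces it; it's an accent added for the audience, so non-diegetic.
So 2 of the 4 are diegetic: (1), (2).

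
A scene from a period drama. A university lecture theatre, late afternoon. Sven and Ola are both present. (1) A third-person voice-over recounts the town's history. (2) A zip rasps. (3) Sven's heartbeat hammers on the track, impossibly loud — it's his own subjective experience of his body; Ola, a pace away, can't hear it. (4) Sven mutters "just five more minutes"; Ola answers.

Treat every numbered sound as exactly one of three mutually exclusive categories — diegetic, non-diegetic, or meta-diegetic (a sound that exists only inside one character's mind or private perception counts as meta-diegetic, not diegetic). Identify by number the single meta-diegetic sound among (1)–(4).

Sound (1): external voice-over — not a character, not heard by anyone in the scene, so non-diegetic.
Sound (2): a zip is a real object/event in the scene's world, so diegetic.
(3) it's Sven's internal bodily sensation rendered as sound; only Sven 'hears' it → meta-diegetic.
(4) is diegetic: Sven is a character speaking aloud in the scene.
Only (3) is meta-diegetic.

3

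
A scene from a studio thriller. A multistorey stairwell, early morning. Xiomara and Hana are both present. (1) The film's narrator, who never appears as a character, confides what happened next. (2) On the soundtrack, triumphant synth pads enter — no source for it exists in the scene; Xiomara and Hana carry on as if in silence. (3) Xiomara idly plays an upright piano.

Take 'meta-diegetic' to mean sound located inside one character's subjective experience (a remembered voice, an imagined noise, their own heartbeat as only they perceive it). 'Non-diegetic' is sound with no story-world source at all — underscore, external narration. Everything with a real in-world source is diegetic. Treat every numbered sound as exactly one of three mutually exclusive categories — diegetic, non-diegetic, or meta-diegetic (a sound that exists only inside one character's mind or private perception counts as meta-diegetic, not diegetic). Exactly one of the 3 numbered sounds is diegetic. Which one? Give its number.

3

Sound (1): the narrator exists outside the story world, addressing only the audience, so non-diegetic.
(2) is non-diegetic: it has no source in the story world and no character can hear it — it's underscore.
Sound (3): Xiomara is producing the music live, in the story world, so diegetic.
Only (3) is diegetic.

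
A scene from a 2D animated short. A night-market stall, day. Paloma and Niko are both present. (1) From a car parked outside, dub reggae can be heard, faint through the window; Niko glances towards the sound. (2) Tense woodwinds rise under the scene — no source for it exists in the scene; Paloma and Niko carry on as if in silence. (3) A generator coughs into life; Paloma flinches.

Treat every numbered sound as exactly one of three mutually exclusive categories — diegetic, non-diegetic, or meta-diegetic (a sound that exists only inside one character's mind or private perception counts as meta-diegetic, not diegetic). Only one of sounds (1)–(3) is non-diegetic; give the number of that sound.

2

Sound (1): it's coming from a car parked outside — a location within the story world — and Niko reacts, so diegetic.
(2) is non-diegetic: it has no source in the story world and no character can hear it — it's underscore.
(3) a generator is a real object/event in the scene's world → diegetic.
Only (2) is non-diegetic.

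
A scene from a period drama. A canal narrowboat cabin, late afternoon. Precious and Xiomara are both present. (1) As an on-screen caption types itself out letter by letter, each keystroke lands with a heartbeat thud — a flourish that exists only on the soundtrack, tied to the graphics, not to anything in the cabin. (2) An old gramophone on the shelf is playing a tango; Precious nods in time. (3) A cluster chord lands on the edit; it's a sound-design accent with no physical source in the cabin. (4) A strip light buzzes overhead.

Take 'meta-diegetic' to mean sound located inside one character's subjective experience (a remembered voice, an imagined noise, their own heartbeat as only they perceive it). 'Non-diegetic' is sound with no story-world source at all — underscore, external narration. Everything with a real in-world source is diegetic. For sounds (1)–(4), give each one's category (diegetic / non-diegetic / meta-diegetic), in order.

(1) sound married to a title/caption — outside the diegesis by definition → non-diegetic.
(2) source music from an old gramophone, which exists in the story world → diegetic.
(3) it's a sound-design accent with no in-world source; no one in the scene can hear it → non-diegetic.
Sound (4): a strip light is part of the location's real environment, so diegetic.

non-diegetic, diegetic, non-diegetic, diegetic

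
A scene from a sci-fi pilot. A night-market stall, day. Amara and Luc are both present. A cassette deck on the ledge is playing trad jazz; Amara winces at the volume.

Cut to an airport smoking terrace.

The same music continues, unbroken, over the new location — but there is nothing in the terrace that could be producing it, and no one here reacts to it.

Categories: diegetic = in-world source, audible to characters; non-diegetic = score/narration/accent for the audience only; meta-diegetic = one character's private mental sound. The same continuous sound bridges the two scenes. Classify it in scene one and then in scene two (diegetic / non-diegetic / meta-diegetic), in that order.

Scene one: a cassette deck is an on-screen source and Amara reacts to it → diegetic.
Scene two: there is no source in the terrace and no one hears it — it's now underscore → non-diegetic.

diegetic, non-diegetic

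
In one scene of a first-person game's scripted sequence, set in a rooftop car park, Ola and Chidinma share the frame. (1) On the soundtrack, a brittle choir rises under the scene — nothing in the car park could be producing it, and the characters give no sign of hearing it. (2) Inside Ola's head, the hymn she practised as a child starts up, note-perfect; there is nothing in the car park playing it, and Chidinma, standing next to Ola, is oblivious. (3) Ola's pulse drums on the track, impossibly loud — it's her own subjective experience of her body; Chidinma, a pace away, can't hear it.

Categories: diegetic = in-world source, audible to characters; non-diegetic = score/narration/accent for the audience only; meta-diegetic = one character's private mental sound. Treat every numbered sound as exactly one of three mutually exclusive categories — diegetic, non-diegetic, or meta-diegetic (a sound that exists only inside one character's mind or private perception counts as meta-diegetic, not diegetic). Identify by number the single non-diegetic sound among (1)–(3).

1

(1) is non-diegetic: nothing in the car park produces it and the characters don't hear it — pure soundtrack.
(2) it lives in Ola's subjectivity, not in the car park → meta-diegetic.
Sound (3): point-of-audition from inside Ola's body; not a sound in the room, so meta-diegetic.
Only (1) is non-diegetic.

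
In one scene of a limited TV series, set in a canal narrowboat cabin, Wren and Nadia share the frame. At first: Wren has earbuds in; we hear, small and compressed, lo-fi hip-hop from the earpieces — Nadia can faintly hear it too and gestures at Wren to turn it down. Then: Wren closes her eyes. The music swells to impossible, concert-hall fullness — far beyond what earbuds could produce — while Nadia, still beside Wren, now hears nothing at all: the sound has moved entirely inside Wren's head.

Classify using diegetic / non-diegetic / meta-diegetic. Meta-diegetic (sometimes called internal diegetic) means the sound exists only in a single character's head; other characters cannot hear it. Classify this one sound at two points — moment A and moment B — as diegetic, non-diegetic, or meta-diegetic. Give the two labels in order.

diegetic, meta-diegetic

Moment A: the earbuds are a physical source both characters can hear → diegetic.
Moment B: the music now exists only as Wren's subjective experience; Nadia can no longer hear it → meta-diegetic.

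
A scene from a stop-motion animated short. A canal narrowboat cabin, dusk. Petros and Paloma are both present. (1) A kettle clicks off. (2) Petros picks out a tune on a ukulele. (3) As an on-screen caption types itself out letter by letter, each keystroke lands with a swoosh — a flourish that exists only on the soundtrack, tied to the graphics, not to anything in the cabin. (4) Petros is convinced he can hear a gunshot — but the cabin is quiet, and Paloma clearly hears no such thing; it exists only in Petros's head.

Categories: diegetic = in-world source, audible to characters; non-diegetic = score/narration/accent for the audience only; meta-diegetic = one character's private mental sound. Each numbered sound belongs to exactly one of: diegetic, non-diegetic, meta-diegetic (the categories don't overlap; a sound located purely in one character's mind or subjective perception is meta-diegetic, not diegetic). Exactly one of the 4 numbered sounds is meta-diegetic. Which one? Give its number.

Sound (1): a kettle is a real object/event in the scene's world, so diegetic.
Sound (2): a character is playing a ukulele on screen, so diegetic.
(3) the caption isn't part of the story world, so neither is the sound tied to it → non-diegetic.
Sound (4): Petros alone 'hears' it — an imagined sound, not present in the space, so meta-diegetic.
Only (4) is meta-diegetic.

4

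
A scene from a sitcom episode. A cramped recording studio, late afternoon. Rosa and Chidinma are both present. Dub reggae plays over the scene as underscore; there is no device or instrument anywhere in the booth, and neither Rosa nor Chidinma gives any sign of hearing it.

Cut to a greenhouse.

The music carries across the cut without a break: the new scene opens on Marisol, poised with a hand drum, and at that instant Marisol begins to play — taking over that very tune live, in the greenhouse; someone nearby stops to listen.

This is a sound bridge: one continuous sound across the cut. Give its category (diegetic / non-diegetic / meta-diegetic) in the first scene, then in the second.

Scene one: there's no in-world source anywhere and no character hears it — underscore for the audience only → non-diegetic.
Scene two: from the moment Marisol starts playing, the tune is being performed on a hand drum inside the story world and another character hears it → diegetic.

non-diegetic, diegetic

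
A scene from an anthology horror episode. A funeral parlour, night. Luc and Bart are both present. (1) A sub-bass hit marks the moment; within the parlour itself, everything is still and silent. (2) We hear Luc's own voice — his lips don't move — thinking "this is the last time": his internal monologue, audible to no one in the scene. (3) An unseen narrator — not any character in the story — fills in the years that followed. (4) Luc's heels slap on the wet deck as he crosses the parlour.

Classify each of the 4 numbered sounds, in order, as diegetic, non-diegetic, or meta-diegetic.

non-diegetic, meta-diegetic, non-diegetic, diegetic

(1) is non-diegetic: it's a sound-design accent with no in-world source; no one in the scene can hear it.
Sound (2): Luc's thought-voice: a private mental sound no other character can hear, so meta-diegetic.
(3) commentary laid over the scene from outside the fiction → non-diegetic.
Sound (4): it's the physical sound of Luc moving in the space, so diegetic.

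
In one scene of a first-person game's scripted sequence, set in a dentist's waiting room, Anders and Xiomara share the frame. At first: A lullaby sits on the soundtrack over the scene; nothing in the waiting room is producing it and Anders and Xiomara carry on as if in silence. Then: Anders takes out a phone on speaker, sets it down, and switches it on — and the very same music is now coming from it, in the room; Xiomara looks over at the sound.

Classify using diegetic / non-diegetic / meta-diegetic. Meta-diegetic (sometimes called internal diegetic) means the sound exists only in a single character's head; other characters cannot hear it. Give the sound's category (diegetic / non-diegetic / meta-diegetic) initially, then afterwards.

non-diegetic, diegetic

Initially: no in-world source exists and no character can hear it — underscore → non-diegetic.
Afterwards: a phone on speaker is now a real source in the story world and the characters hear it → diegetic.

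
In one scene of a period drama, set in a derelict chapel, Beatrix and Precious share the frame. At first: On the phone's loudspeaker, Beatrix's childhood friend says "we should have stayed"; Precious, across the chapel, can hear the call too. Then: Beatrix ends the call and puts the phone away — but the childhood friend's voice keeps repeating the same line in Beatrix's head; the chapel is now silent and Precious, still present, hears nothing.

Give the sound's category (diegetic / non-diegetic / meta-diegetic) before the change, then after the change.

diegetic, meta-diegetic

Before the change: the loudspeaker is an in-world source; both Beatrix and Precious hear the call → diegetic.
After the change: with the phone off, the voice continues only as Beatrix's private mental replay — Precious can't hear it → meta-diegetic.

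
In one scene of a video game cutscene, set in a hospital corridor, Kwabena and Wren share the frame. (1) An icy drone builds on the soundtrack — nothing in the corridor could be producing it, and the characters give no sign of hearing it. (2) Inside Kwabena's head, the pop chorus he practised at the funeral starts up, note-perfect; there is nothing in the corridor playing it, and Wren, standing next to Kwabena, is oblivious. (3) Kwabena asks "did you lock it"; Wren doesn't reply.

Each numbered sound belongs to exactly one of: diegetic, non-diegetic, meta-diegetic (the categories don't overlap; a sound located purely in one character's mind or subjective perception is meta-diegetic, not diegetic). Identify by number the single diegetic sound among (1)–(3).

3

Sound (1): it has no source in the story world and no character can hear it — it's underscore, so non-diegetic.
(2) the music is a memory playing inside Kwabena's mind alone; no real-world source, Wren can't hear it → meta-diegetic.
(3) spoken by a character present in the story world → diegetic.
Only (3) is diegetic.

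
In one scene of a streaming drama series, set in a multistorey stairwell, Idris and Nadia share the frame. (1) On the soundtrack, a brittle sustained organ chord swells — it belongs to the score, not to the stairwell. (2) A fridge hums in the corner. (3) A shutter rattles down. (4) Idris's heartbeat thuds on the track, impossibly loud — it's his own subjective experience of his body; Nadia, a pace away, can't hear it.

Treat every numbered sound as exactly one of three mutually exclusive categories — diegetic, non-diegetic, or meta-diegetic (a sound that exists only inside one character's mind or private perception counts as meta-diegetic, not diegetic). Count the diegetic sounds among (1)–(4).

2

(1) is non-diegetic: score with no on-screen or off-screen source; it exists for the audience alone.
(2) a fridge is part of the location's real environment → diegetic.
(3) an in-world source (a shutter); characters could hear it → diegetic.
Sound (4): a subjective body sound — Idris's private perception, inaudible to Nadia, so meta-diegetic.
Diegetic: (2), (3) — that's 2.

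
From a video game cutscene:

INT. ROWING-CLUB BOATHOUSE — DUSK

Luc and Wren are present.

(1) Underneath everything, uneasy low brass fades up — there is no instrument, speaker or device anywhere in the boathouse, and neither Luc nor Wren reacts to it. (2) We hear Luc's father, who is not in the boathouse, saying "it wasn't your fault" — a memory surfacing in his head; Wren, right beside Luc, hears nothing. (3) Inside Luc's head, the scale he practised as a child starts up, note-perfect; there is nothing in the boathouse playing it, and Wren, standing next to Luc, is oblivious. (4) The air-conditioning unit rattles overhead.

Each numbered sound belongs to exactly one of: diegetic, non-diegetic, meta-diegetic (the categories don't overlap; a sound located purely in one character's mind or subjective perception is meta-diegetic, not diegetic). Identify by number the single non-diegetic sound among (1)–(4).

1

(1) is non-diegetic: nothing in the boathouse produces it and the characters don't hear it — pure soundtrack.
Sound (2): a remembered line, private to Luc — not present in the room, not audible to Wren, so meta-diegetic.
(3) it lives in Luc's subjectivity, not in the boathouse → meta-diegetic.
Sound (4): the air-conditioning unit is part of the location's real environment, so diegetic.
Only (1) is non-diegetic.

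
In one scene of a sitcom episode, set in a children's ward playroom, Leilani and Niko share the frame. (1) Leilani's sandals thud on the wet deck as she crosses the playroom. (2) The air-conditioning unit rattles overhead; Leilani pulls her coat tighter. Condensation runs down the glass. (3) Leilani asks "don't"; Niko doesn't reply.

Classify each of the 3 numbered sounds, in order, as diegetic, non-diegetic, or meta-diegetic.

diegetic, diegetic, diegetic

(1) Leilani's footsteps are produced in the story world → diegetic.
(2) is diegetic: it's the actual ambient sound of the location.
(3) is diegetic: spoken by a character present in the story world.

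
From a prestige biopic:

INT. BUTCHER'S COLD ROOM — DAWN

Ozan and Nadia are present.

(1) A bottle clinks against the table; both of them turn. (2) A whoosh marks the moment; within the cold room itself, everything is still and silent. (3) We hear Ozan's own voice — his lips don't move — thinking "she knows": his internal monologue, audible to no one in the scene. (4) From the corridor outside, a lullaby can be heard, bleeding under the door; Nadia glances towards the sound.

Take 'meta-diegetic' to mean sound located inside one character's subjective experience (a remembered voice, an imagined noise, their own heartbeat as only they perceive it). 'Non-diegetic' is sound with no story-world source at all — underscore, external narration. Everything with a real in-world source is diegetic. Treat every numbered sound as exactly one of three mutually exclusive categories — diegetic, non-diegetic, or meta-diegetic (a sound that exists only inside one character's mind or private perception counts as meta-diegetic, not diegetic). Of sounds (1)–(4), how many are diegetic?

2

(1) the sound comes from a bottle physically present in the location → diegetic.
(2) is non-diegetic: an editorial stinger — it belongs to the cut, not the story world.
(3) is meta-diegetic: Ozan's thought-voice: a private mental sound no other character can hear.
(4) is diegetic: it's coming from the corridor outside — a location within the story world — and Nadia reacts.
Diegetic: (1), (4) — that's 2.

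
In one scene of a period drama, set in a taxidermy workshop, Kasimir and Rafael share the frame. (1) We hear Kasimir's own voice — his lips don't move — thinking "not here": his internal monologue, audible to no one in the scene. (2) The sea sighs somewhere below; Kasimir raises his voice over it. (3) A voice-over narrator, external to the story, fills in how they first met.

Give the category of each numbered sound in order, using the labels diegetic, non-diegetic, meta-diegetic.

(1) is meta-diegetic: it's Kasimir's unspoken thought, heard only by the audience via his subjectivity.
(2) is diegetic: ambient/room sound belonging to the story's physical space.
(3) external voice-over — not a character, not heard by anyone in the scene → non-diegetic.

meta-diegetic, diegetic, non-diegetic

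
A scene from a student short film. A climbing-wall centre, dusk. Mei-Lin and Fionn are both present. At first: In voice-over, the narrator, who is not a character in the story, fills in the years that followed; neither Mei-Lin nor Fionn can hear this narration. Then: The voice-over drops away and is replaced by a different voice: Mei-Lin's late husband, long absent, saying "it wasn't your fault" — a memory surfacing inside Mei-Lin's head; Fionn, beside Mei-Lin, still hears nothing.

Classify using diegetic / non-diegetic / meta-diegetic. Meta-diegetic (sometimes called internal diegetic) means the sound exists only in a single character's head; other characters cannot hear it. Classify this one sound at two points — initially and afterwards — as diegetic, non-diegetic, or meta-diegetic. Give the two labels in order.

non-diegetic, meta-diegetic

Initially: the external narrator addresses only the audience — outside the story world → non-diegetic.
Afterwards: the replacement voice is a memory inside Mei-Lin's mind specifically → meta-diegetic.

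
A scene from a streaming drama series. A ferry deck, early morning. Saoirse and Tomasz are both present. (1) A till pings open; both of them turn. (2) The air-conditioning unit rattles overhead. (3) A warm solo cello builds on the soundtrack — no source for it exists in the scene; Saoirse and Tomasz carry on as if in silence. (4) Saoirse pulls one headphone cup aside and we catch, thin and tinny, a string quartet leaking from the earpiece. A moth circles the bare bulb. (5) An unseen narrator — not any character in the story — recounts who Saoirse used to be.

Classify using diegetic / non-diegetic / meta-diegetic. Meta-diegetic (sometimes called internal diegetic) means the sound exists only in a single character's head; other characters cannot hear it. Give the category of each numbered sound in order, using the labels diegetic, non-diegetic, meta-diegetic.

diegetic, diegetic, non-diegetic, diegetic, non-diegetic

(1) is diegetic: an in-world source (a till); characters could hear it.
(2) is diegetic: it's the actual ambient sound of the location.
(3) score with no on-screen or off-screen source; it exists for the audience alone → non-diegetic.
(4) is diegetic: the earpiece is a real device on Saoirse's head — source music.
(5) external voice-over — not a character, not heard by anyone in the scene → non-diegetic.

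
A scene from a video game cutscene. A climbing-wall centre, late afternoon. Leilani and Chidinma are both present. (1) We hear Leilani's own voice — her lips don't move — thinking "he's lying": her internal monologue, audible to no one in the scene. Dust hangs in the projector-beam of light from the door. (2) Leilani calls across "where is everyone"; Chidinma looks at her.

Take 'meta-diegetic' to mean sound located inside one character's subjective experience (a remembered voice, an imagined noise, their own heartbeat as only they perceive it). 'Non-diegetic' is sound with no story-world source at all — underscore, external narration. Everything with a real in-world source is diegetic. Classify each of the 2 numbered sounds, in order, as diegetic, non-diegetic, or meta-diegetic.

(1) is meta-diegetic: it's Leilani's unspoken thought, heard only by the audience via her subjectivity.
Sound (2): spoken by a character present in the story world, so diegetic.

meta-diegetic, diegetic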